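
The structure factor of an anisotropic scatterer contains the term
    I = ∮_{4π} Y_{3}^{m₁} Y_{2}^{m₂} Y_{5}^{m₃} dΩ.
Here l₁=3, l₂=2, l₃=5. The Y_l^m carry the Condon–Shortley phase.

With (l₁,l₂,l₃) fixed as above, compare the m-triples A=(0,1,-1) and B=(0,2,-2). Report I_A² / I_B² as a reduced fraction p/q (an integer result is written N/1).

16/7

l's match ⇒ only the (l;m) 3-j factors differ between A and B.
A: triangle coeff Δ(3,2,5) = 1/2310; Σ_t [0,0]: t=0:+1/216 = 1/216; (3j)²=8/231 [(3 2 5; 0 1 -1)], sign=+1
B: triangle coeff Δ(3,2,5) = 1/2310; Σ_t [0,0]: t=0:+1/864 = 1/864; (3j)²=1/66 [(3 2 5; 0 2 -2)], sign=-1
I_A²/I_B² = (8/231)/(1/66) = 16/7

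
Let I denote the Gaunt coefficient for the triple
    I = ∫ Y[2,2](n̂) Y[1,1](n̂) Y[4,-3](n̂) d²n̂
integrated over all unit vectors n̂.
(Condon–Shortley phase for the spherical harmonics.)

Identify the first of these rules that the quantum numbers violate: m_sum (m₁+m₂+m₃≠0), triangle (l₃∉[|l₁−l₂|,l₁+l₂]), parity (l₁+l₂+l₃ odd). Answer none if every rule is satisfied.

m₁+m₂+m₃ = 2 + 1 − 3 = 0  ✓
triangle: |2−1|=1 ≤ l₃=4 ≤ 2+1=3  ✗
parity: l₁+l₂+l₃ = 7 is odd

triangle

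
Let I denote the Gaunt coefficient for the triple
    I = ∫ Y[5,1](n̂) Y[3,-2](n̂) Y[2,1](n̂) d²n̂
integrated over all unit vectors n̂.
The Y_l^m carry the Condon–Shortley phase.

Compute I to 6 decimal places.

-0.117387

Rules hold: Σm=0, L=10 even, 2≤2≤8.
N = 11·7·5 = 385
Δ = 6!·4!·0!/11! = 1/2310
Racah Σ t=3..3: t=3:−1/144 = -1/144
⇒ 3j(5 3 2; 0 0 0)² = 10/231, sgn -1
Racah Σ t=1..1: t=1:−1/720 = -1/720
⇒ 3j(5 3 2; 1 -2 1)² = 4/385, sgn +1
4πI² = N·(3j₀)²·(3jₘ)² = 40/231
I = -1·√(0.17316/4π) = -0.11738675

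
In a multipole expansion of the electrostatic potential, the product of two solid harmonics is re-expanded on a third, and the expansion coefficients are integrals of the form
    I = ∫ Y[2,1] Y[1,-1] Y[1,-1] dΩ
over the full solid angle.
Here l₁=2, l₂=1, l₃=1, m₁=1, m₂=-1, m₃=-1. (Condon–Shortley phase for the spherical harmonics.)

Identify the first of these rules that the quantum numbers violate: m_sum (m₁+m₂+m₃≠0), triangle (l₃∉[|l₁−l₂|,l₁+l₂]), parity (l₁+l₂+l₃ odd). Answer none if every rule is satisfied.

m_sum

Σmᵢ = -1  ✗
l₃∈[|l₁−l₂|,l₁+l₂]=[1,3], have l₃=1
Σlᵢ = 4 ⇒ even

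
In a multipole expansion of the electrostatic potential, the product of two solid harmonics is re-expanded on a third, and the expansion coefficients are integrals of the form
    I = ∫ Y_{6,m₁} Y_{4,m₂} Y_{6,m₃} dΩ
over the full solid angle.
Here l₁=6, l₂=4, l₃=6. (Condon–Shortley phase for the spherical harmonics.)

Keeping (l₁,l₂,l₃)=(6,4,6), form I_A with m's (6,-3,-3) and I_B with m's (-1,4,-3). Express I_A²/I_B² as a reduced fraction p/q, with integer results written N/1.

99/196

Shared (l₁,l₂,l₃)=(6,4,6): N and (l;000)² cancel in I_A²/I_B².
A: Δ = 4!·8!·4!/17! = 1/15315300; Racah Σ t=0..0: t=0:+1/5806080 = 1/5806080; ⇒ 3j(6 4 6; 6 -3 -3)² = 9/884, sgn -1
B: Δ = 4!·8!·4!/17! = 1/15315300; Racah Σ t=4..4: t=4:+1/414720 = 1/414720; ⇒ 3j(6 4 6; -1 4 -3)² = 49/2431, sgn -1
I_A²/I_B² = (9/884)/(49/2431) = 99/196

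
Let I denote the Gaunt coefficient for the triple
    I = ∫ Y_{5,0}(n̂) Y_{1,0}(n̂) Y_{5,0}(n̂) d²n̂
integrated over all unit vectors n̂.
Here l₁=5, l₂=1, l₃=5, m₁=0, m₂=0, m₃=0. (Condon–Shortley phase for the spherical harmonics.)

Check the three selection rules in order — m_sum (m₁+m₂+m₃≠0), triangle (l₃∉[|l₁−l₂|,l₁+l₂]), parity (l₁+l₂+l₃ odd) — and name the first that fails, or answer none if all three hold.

parity

m₁+m₂+m₃ = 0 + 0 + 0 = 0  ✓
triangle: |5−1|=4 ≤ l₃=5 ≤ 5+1=6  ✓
parity: l₁+l₂+l₃ = 11 is odd  ✗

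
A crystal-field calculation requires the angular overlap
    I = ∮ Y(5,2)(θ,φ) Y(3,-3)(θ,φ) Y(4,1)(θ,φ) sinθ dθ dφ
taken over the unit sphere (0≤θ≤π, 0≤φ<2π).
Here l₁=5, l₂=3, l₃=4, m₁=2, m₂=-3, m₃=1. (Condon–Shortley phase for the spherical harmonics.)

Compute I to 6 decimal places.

Rules hold: Σm=0, L=12 even, 2≤4≤8.
N = 11·7·9 = 693
Δ = 4!·6!·2!/13! = 1/180180
Racah Σ t=1..3: t=1:−1/576 t=2:+1/144 t=3:−1/576 = 1/288
⇒ 3j(5 3 4; 0 0 0)² = 20/1001, sgn +1
Racah Σ t=0..0: t=0:+1/1728 = 1/1728
⇒ 3j(5 3 4; 2 -3 1)² = 25/858, sgn -1
4πI² = N·(3j₀)²·(3jₘ)² = 750/1859
I = -1·√(0.403443/4π) = -0.17917854

-0.179179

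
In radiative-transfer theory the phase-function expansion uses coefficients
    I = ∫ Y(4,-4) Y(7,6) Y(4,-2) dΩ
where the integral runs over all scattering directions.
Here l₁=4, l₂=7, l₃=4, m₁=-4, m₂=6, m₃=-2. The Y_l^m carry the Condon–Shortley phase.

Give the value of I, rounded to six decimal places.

0.000000

L=15 odd ⇒ parity kills the (l;000) factor ⇒ I = 0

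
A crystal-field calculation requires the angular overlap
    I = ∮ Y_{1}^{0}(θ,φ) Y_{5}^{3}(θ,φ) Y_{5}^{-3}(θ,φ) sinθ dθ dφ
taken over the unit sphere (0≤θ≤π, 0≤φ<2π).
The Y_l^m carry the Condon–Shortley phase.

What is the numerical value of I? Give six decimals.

l₁+l₂+l₃=11 is odd: 3j(l;000)=0 ⇒ I=0

0.000000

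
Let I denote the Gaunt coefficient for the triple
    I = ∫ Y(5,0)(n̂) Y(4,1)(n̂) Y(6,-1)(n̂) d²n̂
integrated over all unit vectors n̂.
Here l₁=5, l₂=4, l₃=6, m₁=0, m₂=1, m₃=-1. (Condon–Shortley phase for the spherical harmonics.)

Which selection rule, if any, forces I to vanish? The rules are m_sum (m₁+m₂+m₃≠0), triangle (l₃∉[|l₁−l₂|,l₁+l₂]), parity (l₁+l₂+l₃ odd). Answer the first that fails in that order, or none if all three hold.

parity

Σmᵢ = 0  ✓
l₃∈[|l₁−l₂|,l₁+l₂]=[1,9], have l₃=6  ✓
Σlᵢ = 15 ⇒ odd  ✗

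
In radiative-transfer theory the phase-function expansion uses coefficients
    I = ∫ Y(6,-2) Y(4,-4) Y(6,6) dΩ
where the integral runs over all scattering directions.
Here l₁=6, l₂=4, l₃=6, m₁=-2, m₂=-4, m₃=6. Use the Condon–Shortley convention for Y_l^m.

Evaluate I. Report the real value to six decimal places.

0.056161

Rules hold: Σm=0, L=16 even, 2≤6≤10.
N = 13·9·13 = 1521
Δ = 4!·8!·4!/17! = 1/15315300
Racah Σ t=0..4: t=0:+1/829440 t=1:−1/25920 t=2:+1/9216 t=3:−1/25920 t=4:+1/829440 = 7/207360
⇒ 3j(6 4 6; 0 0 0)² = 28/2431, sgn +1
Racah Σ t=0..0: t=0:+1/23224320 = 1/23224320
⇒ 3j(6 4 6; -2 -4 6)² = 1/442, sgn +1
4πI² = N·(3j₀)²·(3jₘ)² = 126/3179
I = +1·√(0.0396351/4π) = 0.05616103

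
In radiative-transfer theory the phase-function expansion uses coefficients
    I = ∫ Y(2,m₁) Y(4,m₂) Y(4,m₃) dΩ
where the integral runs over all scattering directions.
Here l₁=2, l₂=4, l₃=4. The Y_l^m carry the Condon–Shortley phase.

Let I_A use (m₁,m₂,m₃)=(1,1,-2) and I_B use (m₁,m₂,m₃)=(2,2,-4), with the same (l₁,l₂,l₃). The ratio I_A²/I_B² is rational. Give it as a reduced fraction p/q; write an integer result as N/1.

Same 2,4,4: normalisation and zero-m 3j drop out of the ratio.
A: Δ: 2! 2! 6! / 11! → 1/13860; sum: t=0:+1/240 t=1:−1/96 = -1/160; 3j²(2 4 4; 1 1 -2) = Δ·Π!·Σ² = 27/1540  (sign -1)
B: Δ: 2! 2! 6! / 11! → 1/13860; sum: t=0:+1/2880 = 1/2880; 3j²(2 4 4; 2 2 -4) = Δ·Π!·Σ² = 2/165  (sign +1)
I_A²/I_B² = (27/1540)/(2/165) = 81/56

81/56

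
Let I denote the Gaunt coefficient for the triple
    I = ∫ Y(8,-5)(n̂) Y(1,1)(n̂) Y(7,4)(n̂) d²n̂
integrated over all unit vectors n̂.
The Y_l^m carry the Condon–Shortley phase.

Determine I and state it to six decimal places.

m-sum 0 ✓  L=16 even ✓  7≤7≤9 ✓
Π(2lᵢ+1) = 17×3×15 = 765
triangle coeff Δ(8,1,7) = 1/2040
Σ_t [1,1]: t=1:−1/25401600 = -1/25401600
(3j)²=8/255 [(8 1 7; 0 0 0)], sign=+1
Σ_t [2,2]: t=2:+1/479001600 = 1/479001600
(3j)²=13/340 [(8 1 7; -5 1 4)], sign=-1
⇒ 4πI² = 78/85
I = (-1)√(78/85/(4π)) = -0.27022959

-0.270230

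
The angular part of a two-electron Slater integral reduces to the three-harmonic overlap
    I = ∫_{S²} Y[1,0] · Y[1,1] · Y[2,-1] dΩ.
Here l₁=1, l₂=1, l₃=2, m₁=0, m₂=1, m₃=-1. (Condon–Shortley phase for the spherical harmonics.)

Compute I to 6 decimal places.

-0.218510

Rules hold: Σm=0, L=4 even, 0≤2≤2.
N = 3·3·5 = 45
Δ = 0!·2!·2!/5! = 1/30
Racah Σ t=0..0: t=0:+1/1 = 1/1
⇒ 3j(1 1 2; 0 0 0)² = 2/15, sgn +1
Racah Σ t=0..0: t=0:+1/2 = 1/2
⇒ 3j(1 1 2; 0 1 -1)² = 1/10, sgn -1
4πI² = N·(3j₀)²·(3jₘ)² = 3/5
I = -1·√(0.6/4π) = -0.21850969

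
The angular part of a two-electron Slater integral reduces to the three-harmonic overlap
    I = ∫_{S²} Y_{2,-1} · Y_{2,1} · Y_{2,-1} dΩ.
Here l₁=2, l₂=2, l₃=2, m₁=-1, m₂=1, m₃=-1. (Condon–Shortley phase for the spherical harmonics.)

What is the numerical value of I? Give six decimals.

Σmᵢ = -1 ≠ 0, so the φ-integral vanishes; I = 0

0.000000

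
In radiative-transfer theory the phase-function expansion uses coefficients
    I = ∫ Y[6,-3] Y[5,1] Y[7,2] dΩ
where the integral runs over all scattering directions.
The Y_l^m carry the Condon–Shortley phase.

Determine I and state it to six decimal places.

-0.121943

Checks pass: Σm=0; 18 even; l₃=7∈[1,11].
(2·6+1)(2·5+1)(2·7+1) = 2145
Δ: 4! 8! 6! / 19! → 1/174594420
sum: t=0:+1/4147200 t=1:−1/207360 t=2:+1/82944 t=3:−1/207360 t=4:+1/4147200 = 1/345600
3j²(6 5 7; 0 0 0) = Δ·Π!·Σ² = 420/46189  (sign -1)
sum: t=1:−1/29030400 t=2:+1/967680 t=3:−1/311040 t=4:+1/829440 = -11/10886400
3j²(6 5 7; -3 1 2) = Δ·Π!·Σ² = 1408/146965  (sign +1)
combine: 4πI² = 2145·420/46189·1408/146965 = 253440/1356277
take √, sign -1: I = -0.12194344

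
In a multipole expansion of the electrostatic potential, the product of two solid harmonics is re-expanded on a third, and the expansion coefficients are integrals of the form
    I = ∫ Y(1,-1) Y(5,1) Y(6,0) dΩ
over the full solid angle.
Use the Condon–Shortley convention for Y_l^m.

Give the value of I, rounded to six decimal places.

Rules hold: Σm=0, L=12 even, 4≤6≤6.
N = 3·11·13 = 429
Δ = 0!·2!·10!/13! = 1/858
Racah Σ t=0..0: t=0:+1/14400 = 1/14400
⇒ 3j(1 5 6; 0 0 0)² = 6/143, sgn +1
Racah Σ t=0..0: t=0:+1/34560 = 1/34560
⇒ 3j(1 5 6; -1 1 0)² = 5/286, sgn +1
4πI² = N·(3j₀)²·(3jₘ)² = 45/143
I = +1·√(0.314685/4π) = 0.15824621

0.158246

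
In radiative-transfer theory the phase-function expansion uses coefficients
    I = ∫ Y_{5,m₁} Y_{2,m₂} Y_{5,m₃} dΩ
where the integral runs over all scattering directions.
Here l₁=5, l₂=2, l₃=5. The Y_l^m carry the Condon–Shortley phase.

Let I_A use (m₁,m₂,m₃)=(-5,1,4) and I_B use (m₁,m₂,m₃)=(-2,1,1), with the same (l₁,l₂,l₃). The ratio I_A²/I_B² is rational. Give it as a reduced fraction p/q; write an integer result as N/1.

l's match ⇒ only the (l;m) 3-j factors differ between A and B.
A: triangle coeff Δ(5,2,5) = 1/38610; Σ_t [2,2]: t=2:+1/80640 = 1/80640; (3j)²=9/286 [(5 2 5; -5 1 4)], sign=-1
B: triangle coeff Δ(5,2,5) = 1/38610; Σ_t [1,2]: t=1:−1/2880 t=2:+1/1440 = 1/2880; (3j)²=7/715 [(5 2 5; -2 1 1)], sign=+1
I_A²/I_B² = (9/286)/(7/715) = 45/14

45/14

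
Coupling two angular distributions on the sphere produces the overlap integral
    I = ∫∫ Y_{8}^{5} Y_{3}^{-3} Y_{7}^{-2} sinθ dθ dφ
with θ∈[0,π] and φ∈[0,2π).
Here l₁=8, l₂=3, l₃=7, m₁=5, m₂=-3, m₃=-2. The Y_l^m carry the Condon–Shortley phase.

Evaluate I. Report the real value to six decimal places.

Checks pass: Σm=0; 18 even; l₃=7∈[5,11].
(2·8+1)(2·3+1)(2·7+1) = 1785
Δ: 4! 12! 2! / 19! → 1/5290740
sum: t=1:−1/7257600 t=2:+1/2073600 t=3:−1/7257600 = 1/4838400
3j²(8 3 7; 0 0 0) = Δ·Π!·Σ² = 252/20995  (sign -1)
sum: t=0:+1/104509440 = 1/104509440
3j²(8 3 7; 5 -3 -2) = Δ·Π!·Σ² = 275/13566  (sign -1)
combine: 4πI² = 1785·252/20995·275/13566 = 34650/79781
take √, sign +1: I = 0.18590752

0.185908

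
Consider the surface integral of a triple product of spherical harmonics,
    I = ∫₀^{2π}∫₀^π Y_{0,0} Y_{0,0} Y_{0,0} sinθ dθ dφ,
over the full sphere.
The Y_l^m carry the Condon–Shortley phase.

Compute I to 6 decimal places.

Checks pass: Σm=0; 0 even; l₃=0∈[0,0].
(2·0+1)(2·0+1)(2·0+1) = 1
Δ: 0! 0! 0! / 1! → 1/1
sum: t=0:+1/1 = 1/1
3j²(0 0 0; 0 0 0) = Δ·Π!·Σ² = 1/1  (sign +1)
(m-triple is (0,0,0) — same symbol as above.)
combine: 4πI² = 1·1·1 = 1/1
take √, sign +1: I = 0.28209479

0.282095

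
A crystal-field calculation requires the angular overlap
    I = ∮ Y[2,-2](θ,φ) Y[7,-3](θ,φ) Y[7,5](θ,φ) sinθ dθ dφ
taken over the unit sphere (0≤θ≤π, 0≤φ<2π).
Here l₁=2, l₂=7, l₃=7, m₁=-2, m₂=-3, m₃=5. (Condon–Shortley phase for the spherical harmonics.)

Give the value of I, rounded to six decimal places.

Checks pass: Σm=0; 16 even; l₃=7∈[5,9].
(2·2+1)(2·7+1)(2·7+1) = 1125
Δ: 2! 2! 12! / 17! → 1/185640
sum: t=0:+1/2419200 t=1:−1/518400 t=2:+1/2419200 = -1/907200
3j²(2 7 7; 0 0 0) = Δ·Π!·Σ² = 56/3315  (sign +1)
sum: t=2:+1/29030400 = 1/29030400
3j²(2 7 7; -2 -3 5) = Δ·Π!·Σ² = 99/7735  (sign +1)
combine: 4πI² = 1125·56/3315·99/7735 = 11880/48841
take √, sign +1: I = 0.13912687

0.139127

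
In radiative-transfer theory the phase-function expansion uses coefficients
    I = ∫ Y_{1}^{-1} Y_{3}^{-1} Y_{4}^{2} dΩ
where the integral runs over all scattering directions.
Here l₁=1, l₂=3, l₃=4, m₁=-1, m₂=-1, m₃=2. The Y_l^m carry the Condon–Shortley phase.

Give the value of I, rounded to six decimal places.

Rules hold: Σm=0, L=8 even, 2≤4≤4.
N = 3·7·9 = 189
Δ = 0!·2!·6!/9! = 1/252
Racah Σ t=0..0: t=0:+1/36 = 1/36
⇒ 3j(1 3 4; 0 0 0)² = 4/63, sgn +1
Racah Σ t=0..0: t=0:+1/96 = 1/96
⇒ 3j(1 3 4; -1 -1 2)² = 5/84, sgn +1
4πI² = N·(3j₀)²·(3jₘ)² = 5/7
I = +1·√(0.714286/4π) = 0.23841361

0.238414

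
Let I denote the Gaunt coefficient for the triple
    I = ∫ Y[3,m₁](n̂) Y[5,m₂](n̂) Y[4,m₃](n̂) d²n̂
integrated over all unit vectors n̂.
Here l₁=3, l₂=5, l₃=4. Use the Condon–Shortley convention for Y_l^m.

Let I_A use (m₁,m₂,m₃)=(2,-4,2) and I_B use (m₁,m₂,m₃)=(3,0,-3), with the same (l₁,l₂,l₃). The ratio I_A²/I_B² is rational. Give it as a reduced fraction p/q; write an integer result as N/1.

32/15

Shared (l₁,l₂,l₃)=(3,5,4): N and (l;000)² cancel in I_A²/I_B².
A: Δ = 4!·2!·6!/13! = 1/180180; Racah Σ t=0..1: t=0:+1/2880 t=1:−1/8640 = 1/4320; ⇒ 3j(3 5 4; 2 -4 2)² = 8/429, sgn +1
B: Δ = 4!·2!·6!/13! = 1/180180; Racah Σ t=0..0: t=0:+1/5760 = 1/5760; ⇒ 3j(3 5 4; 3 0 -3)² = 5/572, sgn -1
I_A²/I_B² = (8/429)/(5/572) = 32/15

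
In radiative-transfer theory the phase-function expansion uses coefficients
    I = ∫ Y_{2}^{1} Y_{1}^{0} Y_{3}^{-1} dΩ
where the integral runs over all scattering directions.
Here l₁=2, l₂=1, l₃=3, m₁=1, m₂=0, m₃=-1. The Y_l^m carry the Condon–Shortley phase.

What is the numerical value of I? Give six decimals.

-0.233597

m-sum 0 ✓  L=6 even ✓  1≤3≤3 ✓
Π(2lᵢ+1) = 5×3×7 = 105
triangle coeff Δ(2,1,3) = 1/105
Σ_t [0,0]: t=0:+1/4 = 1/4
(3j)²=3/35 [(2 1 3; 0 0 0)], sign=-1
Σ_t [0,0]: t=0:+1/6 = 1/6
(3j)²=8/105 [(2 1 3; 1 0 -1)], sign=+1
⇒ 4πI² = 24/35
I = (-1)√(24/35/(4π)) = -0.23359668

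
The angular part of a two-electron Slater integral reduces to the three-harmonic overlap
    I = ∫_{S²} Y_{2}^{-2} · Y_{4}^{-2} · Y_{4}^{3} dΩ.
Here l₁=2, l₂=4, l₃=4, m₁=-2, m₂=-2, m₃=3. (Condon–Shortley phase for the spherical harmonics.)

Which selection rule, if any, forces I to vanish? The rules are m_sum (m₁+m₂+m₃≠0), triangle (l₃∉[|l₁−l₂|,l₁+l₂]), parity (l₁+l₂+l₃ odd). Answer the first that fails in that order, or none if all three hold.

m_sum

m₁+m₂+m₃ = -2 − 2 + 3 = -1  ✗
triangle: |2−4|=2 ≤ l₃=4 ≤ 2+4=6
parity: l₁+l₂+l₃ = 10 is even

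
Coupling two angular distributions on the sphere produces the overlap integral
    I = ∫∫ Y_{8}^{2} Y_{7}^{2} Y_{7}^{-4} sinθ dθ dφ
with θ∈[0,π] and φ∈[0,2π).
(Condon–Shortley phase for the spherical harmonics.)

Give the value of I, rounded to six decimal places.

Rules hold: Σm=0, L=22 even, 1≤7≤15.
N = 17·15·15 = 3825
Δ = 8!·8!·6!/23! = 1/22086194130
Racah Σ t=1..7: t=1:−1/18289152000 t=2:+1/248832000 t=3:−1/24883200 t=4:+1/11943936 t=5:−1/24883200 t=6:+1/248832000 t=7:−1/18289152000 = 11/975421440
⇒ 3j(8 7 7; 0 0 0)² = 1750/289731, sgn -1
Racah Σ t=3..6: t=3:−1/373248000 t=4:+1/99532800 t=5:−1/174182400 t=6:+1/2090188800 = 11/5225472000
⇒ 3j(8 7 7; 2 2 -4)² = 528/96577, sgn -1
4πI² = N·(3j₀)²·(3jₘ)² = 69300000/548653937
I = +1·√(0.126309/4π) = 0.10025648

0.100256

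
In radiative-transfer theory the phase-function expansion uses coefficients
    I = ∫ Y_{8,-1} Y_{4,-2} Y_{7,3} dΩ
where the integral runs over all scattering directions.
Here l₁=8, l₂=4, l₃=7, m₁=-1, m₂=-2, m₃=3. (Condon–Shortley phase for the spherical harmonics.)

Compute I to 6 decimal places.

Σlᵢ=19 odd — θ-integrand is odd under cosθ→−cosθ; I=0

0.000000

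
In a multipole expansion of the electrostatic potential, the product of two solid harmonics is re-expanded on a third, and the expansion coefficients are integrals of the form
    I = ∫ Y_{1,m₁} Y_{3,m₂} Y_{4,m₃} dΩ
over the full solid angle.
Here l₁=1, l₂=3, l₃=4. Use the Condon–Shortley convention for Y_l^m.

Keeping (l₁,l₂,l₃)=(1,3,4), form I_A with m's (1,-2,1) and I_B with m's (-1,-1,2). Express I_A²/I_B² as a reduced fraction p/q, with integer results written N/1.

1/5

l's match ⇒ only the (l;m) 3-j factors differ between A and B.
A: triangle coeff Δ(1,3,4) = 1/252; Σ_t [0,0]: t=0:+1/240 = 1/240; (3j)²=1/84 [(1 3 4; 1 -2 1)], sign=-1
B: triangle coeff Δ(1,3,4) = 1/252; Σ_t [0,0]: t=0:+1/96 = 1/96; (3j)²=5/84 [(1 3 4; -1 -1 2)], sign=+1
I_A²/I_B² = (1/84)/(5/84) = 1/5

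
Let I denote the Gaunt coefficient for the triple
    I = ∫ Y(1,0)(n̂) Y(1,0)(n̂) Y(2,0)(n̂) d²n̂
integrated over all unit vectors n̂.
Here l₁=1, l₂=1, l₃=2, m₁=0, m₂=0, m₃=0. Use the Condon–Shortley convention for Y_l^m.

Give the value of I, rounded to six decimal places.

m-sum 0 ✓  L=4 even ✓  0≤2≤2 ✓
Π(2lᵢ+1) = 3×3×5 = 45
triangle coeff Δ(1,1,2) = 1/30
Σ_t [0,0]: t=0:+1/1 = 1/1
(3j)²=2/15 [(1 1 2; 0 0 0)], sign=+1
(m-triple is (0,0,0) — same symbol as above.)
⇒ 4πI² = 4/5
I = (+1)√(4/5/(4π)) = 0.25231325

0.252313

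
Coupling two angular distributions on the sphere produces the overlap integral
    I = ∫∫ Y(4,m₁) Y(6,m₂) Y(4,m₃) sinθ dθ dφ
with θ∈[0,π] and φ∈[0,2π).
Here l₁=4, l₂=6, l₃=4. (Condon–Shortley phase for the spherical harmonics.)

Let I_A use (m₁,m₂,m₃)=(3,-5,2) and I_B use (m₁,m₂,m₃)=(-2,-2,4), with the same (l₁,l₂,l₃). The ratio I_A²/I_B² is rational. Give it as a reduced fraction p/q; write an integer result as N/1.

33/40

l's match ⇒ only the (l;m) 3-j factors differ between A and B.
A: triangle coeff Δ(4,6,4) = 1/1261260; Σ_t [0,1]: t=0:+1/86400 t=1:−1/172800 = 1/172800; (3j)²=1/130 [(4 6 4; 3 -5 2)], sign=+1
B: triangle coeff Δ(4,6,4) = 1/1261260; Σ_t [4,4]: t=4:+1/69120 = 1/69120; (3j)²=4/429 [(4 6 4; -2 -2 4)], sign=+1
I_A²/I_B² = (1/130)/(4/429) = 33/40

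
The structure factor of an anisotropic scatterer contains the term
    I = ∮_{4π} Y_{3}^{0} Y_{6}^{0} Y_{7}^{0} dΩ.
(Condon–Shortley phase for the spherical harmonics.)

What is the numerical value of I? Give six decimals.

Rules hold: Σm=0, L=16 even, 3≤7≤9.
N = 7·13·15 = 1365
Δ = 2!·4!·10!/17! = 1/2042040
Racah Σ t=0..2: t=0:+1/207360 t=1:−1/57600 t=2:+1/207360 = -1/129600
⇒ 3j(3 6 7; 0 0 0)² = 168/12155, sgn +1
(m-triple is (0,0,0) — same symbol as above.)
4πI² = N·(3j₀)²·(3jₘ)² = 592704/2272985
I = +1·√(0.26076/4π) = 0.14405081

0.144051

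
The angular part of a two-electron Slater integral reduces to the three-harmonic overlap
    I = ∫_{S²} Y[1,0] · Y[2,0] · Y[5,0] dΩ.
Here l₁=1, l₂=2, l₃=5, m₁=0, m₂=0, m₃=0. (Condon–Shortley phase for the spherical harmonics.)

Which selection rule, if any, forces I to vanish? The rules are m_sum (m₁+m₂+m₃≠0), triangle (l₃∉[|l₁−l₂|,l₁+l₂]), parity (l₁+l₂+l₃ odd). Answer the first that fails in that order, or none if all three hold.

azimuthal sum: 0 + 0 + 0 = 0  ✓
1 ≤ 5 ≤ 3 (triangle on l)  ✗
L = 1 + 2 + 5 = 8 (even)

triangle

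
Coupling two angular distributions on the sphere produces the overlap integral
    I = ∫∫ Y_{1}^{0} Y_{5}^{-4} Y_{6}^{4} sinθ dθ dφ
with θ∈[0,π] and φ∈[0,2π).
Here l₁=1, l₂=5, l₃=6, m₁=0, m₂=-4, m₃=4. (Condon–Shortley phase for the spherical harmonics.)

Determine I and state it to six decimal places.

0.182727

Checks pass: Σm=0; 12 even; l₃=6∈[4,6].
(2·1+1)(2·5+1)(2·6+1) = 429
Δ: 0! 2! 10! / 13! → 1/858
sum: t=0:+1/14400 = 1/14400
3j²(1 5 6; 0 0 0) = Δ·Π!·Σ² = 6/143  (sign +1)
sum: t=0:+1/362880 = 1/362880
3j²(1 5 6; 0 -4 4) = Δ·Π!·Σ² = 10/429  (sign +1)
combine: 4πI² = 429·6/143·10/429 = 60/143
take √, sign +1: I = 0.18272698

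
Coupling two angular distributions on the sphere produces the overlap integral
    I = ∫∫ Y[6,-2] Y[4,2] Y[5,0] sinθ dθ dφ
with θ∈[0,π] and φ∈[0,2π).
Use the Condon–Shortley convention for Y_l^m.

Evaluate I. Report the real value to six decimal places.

L=15 odd ⇒ parity kills the (l;000) factor ⇒ I = 0

0.000000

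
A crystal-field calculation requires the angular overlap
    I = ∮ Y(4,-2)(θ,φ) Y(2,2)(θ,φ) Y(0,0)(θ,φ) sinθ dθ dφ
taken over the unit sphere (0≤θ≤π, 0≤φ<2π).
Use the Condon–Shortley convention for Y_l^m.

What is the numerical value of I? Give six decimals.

l₃=0 ∉ [2,6] — triangle fails ⇒ I = 0

0.000000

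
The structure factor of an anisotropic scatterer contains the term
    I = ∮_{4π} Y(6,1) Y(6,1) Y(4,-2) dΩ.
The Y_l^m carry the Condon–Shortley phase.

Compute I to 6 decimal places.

0.133571

Rules hold: Σm=0, L=16 even, 0≤4≤12.
N = 13·13·9 = 1521
Δ = 8!·4!·4!/17! = 1/15315300
Racah Σ t=2..6: t=2:+1/829440 t=3:−1/25920 t=4:+1/9216 t=5:−1/25920 t=6:+1/829440 = 7/207360
⇒ 3j(6 6 4; 0 0 0)² = 28/2431, sgn +1
Racah Σ t=3..5: t=3:−1/69120 t=4:+1/20736 t=5:−1/69120 = 1/51840
⇒ 3j(6 6 4; 1 1 -2)² = 280/21879, sgn +1
4πI² = N·(3j₀)²·(3jₘ)² = 7840/34969
I = +1·√(0.224199/4π) = 0.13357079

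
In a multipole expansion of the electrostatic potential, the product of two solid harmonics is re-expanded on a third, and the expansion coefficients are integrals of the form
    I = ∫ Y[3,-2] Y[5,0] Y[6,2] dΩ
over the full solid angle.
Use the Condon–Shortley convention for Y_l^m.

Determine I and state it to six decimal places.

Checks pass: Σm=0; 14 even; l₃=6∈[2,8].
(2·3+1)(2·5+1)(2·6+1) = 1001
Δ: 2! 4! 8! / 15! → 1/675675
sum: t=0:+1/8640 t=1:−1/2304 t=2:+1/8640 = -7/34560
3j²(3 5 6; 0 0 0) = Δ·Π!·Σ² = 7/429  (sign -1)
sum: t=1:−1/13824 t=2:+1/8640 = 1/23040
3j²(3 5 6; -2 0 2) = Δ·Π!·Σ² = 2/429  (sign +1)
combine: 4πI² = 1001·7/429·2/429 = 98/1287
take √, sign -1: I = -0.07784287

-0.077843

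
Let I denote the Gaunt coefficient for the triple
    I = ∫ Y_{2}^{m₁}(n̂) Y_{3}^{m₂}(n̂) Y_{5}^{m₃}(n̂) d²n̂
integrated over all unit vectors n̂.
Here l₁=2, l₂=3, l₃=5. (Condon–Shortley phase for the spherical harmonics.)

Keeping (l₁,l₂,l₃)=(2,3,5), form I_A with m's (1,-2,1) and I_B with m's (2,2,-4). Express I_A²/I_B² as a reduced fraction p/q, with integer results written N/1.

4/21

l's match ⇒ only the (l;m) 3-j factors differ between A and B.
A: triangle coeff Δ(2,3,5) = 1/2310; Σ_t [0,0]: t=0:+1/720 = 1/720; (3j)²=4/385 [(2 3 5; 1 -2 1)], sign=+1
B: triangle coeff Δ(2,3,5) = 1/2310; Σ_t [0,0]: t=0:+1/2880 = 1/2880; (3j)²=3/55 [(2 3 5; 2 2 -4)], sign=-1
I_A²/I_B² = (4/385)/(3/55) = 4/21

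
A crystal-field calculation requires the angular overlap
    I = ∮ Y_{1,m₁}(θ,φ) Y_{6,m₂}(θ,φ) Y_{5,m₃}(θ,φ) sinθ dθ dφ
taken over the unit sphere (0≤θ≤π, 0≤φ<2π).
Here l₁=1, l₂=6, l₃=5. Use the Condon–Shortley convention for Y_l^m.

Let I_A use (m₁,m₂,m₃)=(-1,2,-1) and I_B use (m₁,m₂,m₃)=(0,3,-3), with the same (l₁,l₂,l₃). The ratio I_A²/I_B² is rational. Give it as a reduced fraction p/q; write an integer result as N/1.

28/27

Shared (l₁,l₂,l₃)=(1,6,5): N and (l;000)² cancel in I_A²/I_B².
A: Δ = 2!·0!·10!/13! = 1/858; Racah Σ t=2..2: t=2:+1/34560 = 1/34560; ⇒ 3j(1 6 5; -1 2 -1)² = 14/429, sgn +1
B: Δ = 2!·0!·10!/13! = 1/858; Racah Σ t=1..1: t=1:−1/80640 = -1/80640; ⇒ 3j(1 6 5; 0 3 -3)² = 9/286, sgn -1
I_A²/I_B² = (14/429)/(9/286) = 28/27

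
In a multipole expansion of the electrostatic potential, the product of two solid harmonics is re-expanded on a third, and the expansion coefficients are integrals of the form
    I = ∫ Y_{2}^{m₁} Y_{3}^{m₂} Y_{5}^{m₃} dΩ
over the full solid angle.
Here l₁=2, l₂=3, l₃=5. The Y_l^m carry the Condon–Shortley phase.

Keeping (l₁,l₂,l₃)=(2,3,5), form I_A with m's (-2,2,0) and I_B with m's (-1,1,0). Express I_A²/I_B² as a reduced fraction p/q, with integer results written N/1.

1/10

Shared (l₁,l₂,l₃)=(2,3,5): N and (l;000)² cancel in I_A²/I_B².
A: Δ = 0!·4!·6!/11! = 1/2310; Racah Σ t=0..0: t=0:+1/2880 = 1/2880; ⇒ 3j(2 3 5; -2 2 0)² = 1/462, sgn -1
B: Δ = 0!·4!·6!/11! = 1/2310; Racah Σ t=0..0: t=0:+1/288 = 1/288; ⇒ 3j(2 3 5; -1 1 0)² = 5/231, sgn -1
I_A²/I_B² = (1/462)/(5/231) = 1/10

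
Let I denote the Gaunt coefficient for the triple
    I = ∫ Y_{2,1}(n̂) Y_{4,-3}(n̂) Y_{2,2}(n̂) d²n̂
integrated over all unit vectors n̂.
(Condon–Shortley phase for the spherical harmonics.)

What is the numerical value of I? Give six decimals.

Checks pass: Σm=0; 8 even; l₃=2∈[2,6].
(2·2+1)(2·4+1)(2·2+1) = 225
Δ: 4! 0! 4! / 9! → 1/630
sum: t=2:+1/16 = 1/16
3j²(2 4 2; 0 0 0) = Δ·Π!·Σ² = 2/35  (sign +1)
sum: t=1:−1/144 = -1/144
3j²(2 4 2; 1 -3 2) = Δ·Π!·Σ² = 1/18  (sign -1)
combine: 4πI² = 225·2/35·1/18 = 5/7
take √, sign -1: I = -0.23841361

-0.238414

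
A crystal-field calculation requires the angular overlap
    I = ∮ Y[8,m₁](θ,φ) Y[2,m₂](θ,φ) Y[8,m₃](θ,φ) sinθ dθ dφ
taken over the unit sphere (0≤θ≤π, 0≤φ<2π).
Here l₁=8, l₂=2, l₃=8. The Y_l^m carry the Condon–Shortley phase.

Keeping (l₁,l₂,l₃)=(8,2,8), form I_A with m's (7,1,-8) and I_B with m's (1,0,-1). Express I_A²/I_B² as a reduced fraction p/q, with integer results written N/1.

600/529

Shared (l₁,l₂,l₃)=(8,2,8): N and (l;000)² cancel in I_A²/I_B².
A: Δ = 2!·14!·2!/19! = 1/348840; Racah Σ t=1..1: t=1:−1/174356582400 = -1/174356582400; ⇒ 3j(8 2 8; 7 1 -8)² = 5/323, sgn -1
B: Δ = 2!·14!·2!/19! = 1/348840; Racah Σ t=0..2: t=0:+1/101606400 t=1:−1/29030400 t=2:+1/174182400 = -23/1219276800; ⇒ 3j(8 2 8; 1 0 -1)² = 529/38760, sgn +1
I_A²/I_B² = (5/323)/(529/38760) = 600/529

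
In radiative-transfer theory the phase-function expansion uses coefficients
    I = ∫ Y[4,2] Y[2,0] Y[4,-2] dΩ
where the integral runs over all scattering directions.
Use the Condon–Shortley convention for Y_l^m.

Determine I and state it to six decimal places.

m-sum 0 ✓  L=10 even ✓  2≤4≤6 ✓
Π(2lᵢ+1) = 9×5×9 = 405
triangle coeff Δ(4,2,4) = 1/13860
Σ_t [0,2]: t=0:+1/192 t=1:−1/36 t=2:+1/192 = -5/288
(3j)²=20/693 [(4 2 4; 0 0 0)], sign=-1
Σ_t [0,2]: t=0:+1/192 t=1:−1/120 t=2:+1/2880 = -1/360
(3j)²=16/3465 [(4 2 4; 2 0 -2)], sign=-1
⇒ 4πI² = 320/5929
I = (+1)√(320/5929/(4π)) = 0.06553591

0.065536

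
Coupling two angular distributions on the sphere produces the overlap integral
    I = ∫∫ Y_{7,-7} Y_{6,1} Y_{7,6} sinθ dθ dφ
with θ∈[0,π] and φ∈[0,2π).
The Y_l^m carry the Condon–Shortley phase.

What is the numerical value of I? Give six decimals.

-0.136353

Checks pass: Σm=0; 20 even; l₃=7∈[1,13].
(2·7+1)(2·6+1)(2·7+1) = 2925
Δ: 6! 8! 6! / 21! → 1/2444321880
sum: t=0:+1/2612736000 t=1:−1/20736000 t=2:+1/1658880 t=3:−1/746496 t=4:+1/1658880 t=5:−1/20736000 t=6:+1/2612736000 = -1/4354560
3j²(7 6 7; 0 0 0) = Δ·Π!·Σ² = 1000/138567  (sign +1)
sum: t=6:+1/3483648000 = 1/3483648000
3j²(7 6 7; -7 1 6) = Δ·Π!·Σ² = 143/12920  (sign -1)
combine: 4πI² = 2925·1000/138567·143/12920 = 24375/104329
take √, sign -1: I = -0.13635305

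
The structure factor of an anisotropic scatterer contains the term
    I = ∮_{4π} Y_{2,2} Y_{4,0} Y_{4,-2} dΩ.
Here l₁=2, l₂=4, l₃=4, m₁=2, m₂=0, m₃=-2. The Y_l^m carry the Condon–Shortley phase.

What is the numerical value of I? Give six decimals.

Rules hold: Σm=0, L=10 even, 2≤4≤6.
N = 5·9·9 = 405
Δ = 2!·2!·6!/11! = 1/13860
Racah Σ t=0..2: t=0:+1/192 t=1:−1/36 t=2:+1/192 = -5/288
⇒ 3j(2 4 4; 0 0 0)² = 20/693, sgn -1
Racah Σ t=0..0: t=0:+1/192 = 1/192
⇒ 3j(2 4 4; 2 0 -2)² = 3/77, sgn +1
4πI² = N·(3j₀)²·(3jₘ)² = 2700/5929
I = -1·√(0.455389/4π) = -0.19036462

-0.190365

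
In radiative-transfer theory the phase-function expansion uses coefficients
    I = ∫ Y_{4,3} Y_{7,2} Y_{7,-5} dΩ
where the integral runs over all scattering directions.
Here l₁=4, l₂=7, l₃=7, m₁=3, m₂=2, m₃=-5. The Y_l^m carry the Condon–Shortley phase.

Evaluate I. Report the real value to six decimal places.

m-sum 0 ✓  L=18 even ✓  3≤7≤11 ✓
Π(2lᵢ+1) = 9×15×15 = 2025
triangle coeff Δ(4,7,7) = 1/58198140
Σ_t [0,4]: t=0:+1/17418240 t=1:−1/622080 t=2:+1/230400 t=3:−1/622080 t=4:+1/17418240 = 1/806400
(3j)²=2268/230945 [(4 7 7; 0 0 0)], sign=-1
Σ_t [0,1]: t=0:+1/52254720 t=1:−1/11612160 = -1/14929920
(3j)²=1225/75582 [(4 7 7; 3 2 -5)], sign=-1
⇒ 4πI² = 62511750/193947611
I = (+1)√(62511750/193947611/(4π)) = 0.16015248

0.160152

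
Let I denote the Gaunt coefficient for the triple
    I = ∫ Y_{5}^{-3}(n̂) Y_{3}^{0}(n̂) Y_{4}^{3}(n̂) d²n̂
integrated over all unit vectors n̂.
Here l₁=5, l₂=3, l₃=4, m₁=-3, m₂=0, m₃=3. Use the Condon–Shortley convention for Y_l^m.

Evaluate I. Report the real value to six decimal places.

Checks pass: Σm=0; 12 even; l₃=4∈[2,8].
(2·5+1)(2·3+1)(2·4+1) = 693
Δ: 4! 6! 2! / 13! → 1/180180
sum: t=1:−1/576 t=2:+1/144 t=3:−1/576 = 1/288
3j²(5 3 4; 0 0 0) = Δ·Π!·Σ² = 20/1001  (sign +1)
sum: t=2:+1/2880 t=3:−1/1440 = -1/2880
3j²(5 3 4; -3 0 3) = Δ·Π!·Σ² = 7/715  (sign +1)
combine: 4πI² = 693·20/1001·7/715 = 252/1859
take √, sign +1: I = 0.10386175

0.103862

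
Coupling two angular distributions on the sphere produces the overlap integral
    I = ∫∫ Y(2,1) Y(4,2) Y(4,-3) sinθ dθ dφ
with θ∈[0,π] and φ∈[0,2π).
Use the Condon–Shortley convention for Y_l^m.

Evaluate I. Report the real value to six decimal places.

-0.187702

Checks pass: Σm=0; 10 even; l₃=4∈[2,6].
(2·2+1)(2·4+1)(2·4+1) = 405
Δ: 2! 2! 6! / 11! → 1/13860
sum: t=0:+1/192 t=1:−1/36 t=2:+1/192 = -5/288
3j²(2 4 4; 0 0 0) = Δ·Π!·Σ² = 20/693  (sign -1)
sum: t=0:+1/1440 t=1:−1/240 = -1/288
3j²(2 4 4; 1 2 -3) = Δ·Π!·Σ² = 5/132  (sign +1)
combine: 4πI² = 405·20/693·5/132 = 375/847
take √, sign -1: I = -0.18770204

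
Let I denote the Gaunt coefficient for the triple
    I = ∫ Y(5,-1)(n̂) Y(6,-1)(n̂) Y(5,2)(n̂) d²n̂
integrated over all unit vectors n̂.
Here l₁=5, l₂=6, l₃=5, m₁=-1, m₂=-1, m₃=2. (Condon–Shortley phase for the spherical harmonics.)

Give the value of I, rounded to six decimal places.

0.120248

Rules hold: Σm=0, L=16 even, 1≤5≤11.
N = 11·13·11 = 1573
Δ = 6!·4!·6!/17! = 1/28588560
Racah Σ t=1..5: t=1:−1/345600 t=2:+1/13824 t=3:−1/5184 t=4:+1/13824 t=5:−1/345600 = -7/129600
⇒ 3j(5 6 5; 0 0 0)² = 80/7293, sgn +1
Racah Σ t=2..5: t=2:+1/41472 t=3:−1/10368 t=4:+1/23040 t=5:−1/518400 = -1/32400
⇒ 3j(5 6 5; -1 -1 2)² = 128/12155, sgn +1
4πI² = N·(3j₀)²·(3jₘ)² = 2048/11271
I = +1·√(0.181705/4π) = 0.12024827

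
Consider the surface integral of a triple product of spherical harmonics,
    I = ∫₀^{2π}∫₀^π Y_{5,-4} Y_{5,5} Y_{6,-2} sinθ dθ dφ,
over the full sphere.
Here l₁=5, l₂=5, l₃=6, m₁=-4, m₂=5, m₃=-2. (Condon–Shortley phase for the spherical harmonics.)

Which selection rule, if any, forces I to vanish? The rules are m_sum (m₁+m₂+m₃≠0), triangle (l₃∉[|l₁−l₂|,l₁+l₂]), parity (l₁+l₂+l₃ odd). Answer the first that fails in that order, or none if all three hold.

m_sum

m₁+m₂+m₃ = -4 + 5 − 2 = -1  ✗
triangle: |5−5|=0 ≤ l₃=6 ≤ 5+5=10
parity: l₁+l₂+l₃ = 16 is even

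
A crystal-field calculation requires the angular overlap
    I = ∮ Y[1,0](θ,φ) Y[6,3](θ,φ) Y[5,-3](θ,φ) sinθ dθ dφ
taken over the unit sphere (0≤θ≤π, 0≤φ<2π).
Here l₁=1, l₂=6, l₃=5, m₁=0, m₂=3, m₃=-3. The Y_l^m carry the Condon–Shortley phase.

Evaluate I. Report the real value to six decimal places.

-0.212310

m-sum 0 ✓  L=12 even ✓  5≤5≤7 ✓
Π(2lᵢ+1) = 3×13×11 = 429
triangle coeff Δ(1,6,5) = 1/858
Σ_t [1,1]: t=1:−1/14400 = -1/14400
(3j)²=6/143 [(1 6 5; 0 0 0)], sign=+1
Σ_t [1,1]: t=1:−1/80640 = -1/80640
(3j)²=9/286 [(1 6 5; 0 3 -3)], sign=-1
⇒ 4πI² = 81/143
I = (-1)√(81/143/(4π)) = -0.21230956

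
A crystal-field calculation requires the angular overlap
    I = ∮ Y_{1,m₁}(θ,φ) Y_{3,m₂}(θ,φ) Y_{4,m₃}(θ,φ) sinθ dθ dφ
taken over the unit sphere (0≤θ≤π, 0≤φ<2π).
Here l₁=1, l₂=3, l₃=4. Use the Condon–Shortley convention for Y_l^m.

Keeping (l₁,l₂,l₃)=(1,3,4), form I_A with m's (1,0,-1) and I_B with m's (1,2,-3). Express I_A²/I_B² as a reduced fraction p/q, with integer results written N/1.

Shared (l₁,l₂,l₃)=(1,3,4): N and (l;000)² cancel in I_A²/I_B².
A: Δ = 0!·2!·6!/9! = 1/252; Racah Σ t=0..0: t=0:+1/72 = 1/72; ⇒ 3j(1 3 4; 1 0 -1)² = 5/126, sgn -1
B: Δ = 0!·2!·6!/9! = 1/252; Racah Σ t=0..0: t=0:+1/240 = 1/240; ⇒ 3j(1 3 4; 1 2 -3)² = 1/12, sgn -1
I_A²/I_B² = (5/126)/(1/12) = 10/21

10/21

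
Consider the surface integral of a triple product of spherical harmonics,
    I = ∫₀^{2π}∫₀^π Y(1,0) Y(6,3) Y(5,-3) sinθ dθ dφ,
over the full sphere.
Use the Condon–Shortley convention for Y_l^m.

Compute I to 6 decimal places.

-0.212310

m-sum 0 ✓  L=12 even ✓  5≤5≤7 ✓
Π(2lᵢ+1) = 3×13×11 = 429
triangle coeff Δ(1,6,5) = 1/858
Σ_t [1,1]: t=1:−1/14400 = -1/14400
(3j)²=6/143 [(1 6 5; 0 0 0)], sign=+1
Σ_t [1,1]: t=1:−1/80640 = -1/80640
(3j)²=9/286 [(1 6 5; 0 3 -3)], sign=-1
⇒ 4πI² = 81/143
I = (-1)√(81/143/(4π)) = -0.21230956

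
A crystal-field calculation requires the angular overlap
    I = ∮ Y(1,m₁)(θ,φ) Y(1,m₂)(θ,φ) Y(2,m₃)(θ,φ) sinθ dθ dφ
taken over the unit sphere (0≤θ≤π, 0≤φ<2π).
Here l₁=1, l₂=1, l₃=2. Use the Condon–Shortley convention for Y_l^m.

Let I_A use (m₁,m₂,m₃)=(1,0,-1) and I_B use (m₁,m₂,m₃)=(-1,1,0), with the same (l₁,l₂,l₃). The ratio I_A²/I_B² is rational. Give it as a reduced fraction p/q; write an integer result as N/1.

3/1

Shared (l₁,l₂,l₃)=(1,1,2): N and (l;000)² cancel in I_A²/I_B².
A: Δ = 0!·2!·2!/5! = 1/30; Racah Σ t=0..0: t=0:+1/2 = 1/2; ⇒ 3j(1 1 2; 1 0 -1)² = 1/10, sgn -1
B: Δ = 0!·2!·2!/5! = 1/30; Racah Σ t=0..0: t=0:+1/4 = 1/4; ⇒ 3j(1 1 2; -1 1 0)² = 1/30, sgn +1
I_A²/I_B² = (1/10)/(1/30) = 3/1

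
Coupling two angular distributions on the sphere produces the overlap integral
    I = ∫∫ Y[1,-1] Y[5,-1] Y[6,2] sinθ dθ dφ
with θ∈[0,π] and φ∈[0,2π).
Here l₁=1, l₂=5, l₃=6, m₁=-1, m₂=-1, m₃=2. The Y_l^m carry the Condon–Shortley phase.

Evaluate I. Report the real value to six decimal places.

0.216205

Rules hold: Σm=0, L=12 even, 4≤6≤6.
N = 3·11·13 = 429
Δ = 0!·2!·10!/13! = 1/858
Racah Σ t=0..0: t=0:+1/14400 = 1/14400
⇒ 3j(1 5 6; 0 0 0)² = 6/143, sgn +1
Racah Σ t=0..0: t=0:+1/34560 = 1/34560
⇒ 3j(1 5 6; -1 -1 2)² = 14/429, sgn +1
4πI² = N·(3j₀)²·(3jₘ)² = 84/143
I = +1·√(0.587413/4π) = 0.21620548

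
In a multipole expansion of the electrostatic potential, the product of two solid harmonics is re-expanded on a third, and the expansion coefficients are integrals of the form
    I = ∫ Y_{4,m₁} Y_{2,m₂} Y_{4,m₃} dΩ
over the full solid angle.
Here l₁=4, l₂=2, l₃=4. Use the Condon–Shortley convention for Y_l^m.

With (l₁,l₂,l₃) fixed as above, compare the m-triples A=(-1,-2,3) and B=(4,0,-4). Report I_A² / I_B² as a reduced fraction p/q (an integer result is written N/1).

27/56

Same 4,2,4: normalisation and zero-m 3j drop out of the ratio.
A: Δ: 2! 6! 2! / 11! → 1/13860; sum: t=0:+1/480 = 1/480; 3j²(4 2 4; -1 -2 3) = Δ·Π!·Σ² = 3/110  (sign -1)
B: Δ: 2! 6! 2! / 11! → 1/13860; sum: t=0:+1/2880 = 1/2880; 3j²(4 2 4; 4 0 -4) = Δ·Π!·Σ² = 28/495  (sign +1)
I_A²/I_B² = (3/110)/(28/495) = 27/56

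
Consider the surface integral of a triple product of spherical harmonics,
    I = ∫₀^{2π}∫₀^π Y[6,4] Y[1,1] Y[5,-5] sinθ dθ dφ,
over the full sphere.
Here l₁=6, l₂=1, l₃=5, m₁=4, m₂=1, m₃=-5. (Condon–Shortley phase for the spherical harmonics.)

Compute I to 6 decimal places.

Checks pass: Σm=0; 12 even; l₃=5∈[5,7].
(2·6+1)(2·1+1)(2·5+1) = 429
Δ: 2! 10! 0! / 13! → 1/858
sum: t=1:−1/14400 = -1/14400
3j²(6 1 5; 0 0 0) = Δ·Π!·Σ² = 6/143  (sign +1)
sum: t=2:+1/7257600 = 1/7257600
3j²(6 1 5; 4 1 -5) = Δ·Π!·Σ² = 1/858  (sign +1)
combine: 4πI² = 429·6/143·1/858 = 3/143
take √, sign +1: I = 0.04085899

0.040859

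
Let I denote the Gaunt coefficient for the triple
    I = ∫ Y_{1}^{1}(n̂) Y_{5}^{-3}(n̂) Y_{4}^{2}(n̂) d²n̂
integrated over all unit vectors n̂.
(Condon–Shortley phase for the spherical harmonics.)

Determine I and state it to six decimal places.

-0.259847

m-sum 0 ✓  L=10 even ✓  4≤4≤6 ✓
Π(2lᵢ+1) = 3×11×9 = 297
triangle coeff Δ(1,5,4) = 1/495
Σ_t [1,1]: t=1:−1/576 = -1/576
(3j)²=5/99 [(1 5 4; 0 0 0)], sign=-1
Σ_t [0,0]: t=0:+1/2880 = 1/2880
(3j)²=28/495 [(1 5 4; 1 -3 2)], sign=+1
⇒ 4πI² = 28/33
I = (-1)√(28/33/(4π)) = -0.25984664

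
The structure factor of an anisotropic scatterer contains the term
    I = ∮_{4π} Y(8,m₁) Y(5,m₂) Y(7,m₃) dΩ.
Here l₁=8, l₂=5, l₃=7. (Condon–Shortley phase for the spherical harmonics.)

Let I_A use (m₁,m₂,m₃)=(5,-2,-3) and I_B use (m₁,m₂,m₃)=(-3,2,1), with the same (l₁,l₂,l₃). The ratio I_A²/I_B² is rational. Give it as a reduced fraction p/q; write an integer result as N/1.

1040/9

Shared (l₁,l₂,l₃)=(8,5,7): N and (l;000)² cancel in I_A²/I_B².
A: Δ = 6!·10!·4!/21! = 1/814773960; Racah Σ t=0..3: t=0:+1/130636800 t=1:−1/38707200 t=2:+1/104509440 t=3:−1/3135283200 = -1/111974400; ⇒ 3j(8 5 7; 5 -2 -3)² = 28/2907, sgn -1
B: Δ = 6!·10!·4!/21! = 1/814773960; Racah Σ t=3..6: t=3:−1/69672960 t=4:+1/8709120 t=5:−1/8294400 t=6:+1/62208000 = -1/248832000; ⇒ 3j(8 5 7; -3 2 1)² = 7/83980, sgn -1
I_A²/I_B² = (28/2907)/(7/83980) = 1040/9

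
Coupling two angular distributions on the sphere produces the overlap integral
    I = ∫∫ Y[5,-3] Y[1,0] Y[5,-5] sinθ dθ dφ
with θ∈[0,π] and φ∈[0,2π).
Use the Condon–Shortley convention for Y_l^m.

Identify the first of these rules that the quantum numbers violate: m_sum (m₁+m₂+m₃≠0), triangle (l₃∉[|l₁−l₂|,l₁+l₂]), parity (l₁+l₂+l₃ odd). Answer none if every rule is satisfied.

Σmᵢ = -8  ✗
l₃∈[|l₁−l₂|,l₁+l₂]=[4,6], have l₃=5
Σlᵢ = 11 ⇒ odd

m_sum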